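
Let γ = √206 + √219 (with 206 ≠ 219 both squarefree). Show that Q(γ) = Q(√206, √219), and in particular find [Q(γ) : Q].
[Q(γ) : Q] = 4 (equivalently, Q(γ) = Q(√206, √219))

Obviously Q(γ) ⊆ Q(√206, √219), and [Q(√206, √219):Q] = 4 (since 206, 219 are distinct squarefree integers > 1 with 45114 not a perfect square). To show equality we compute the minimal polynomial of γ. From γ = √206 + √219: γ^2 = 206 + 2√(45114) + 219 = 425 + 2√(45114), so γ^2 - 425 = 2√(45114); squaring, (γ^2 - 425)^2 = 4·45114, i.e. γ^4 - 850γ^2 + 180625 - 180456 = 0, i.e. γ^4 - 850γ^2 + 169 = 0. So γ is a root of x^4 - 850x^2 + 169. This polynomial is irreducible over Q: it has no rational root (each ±√206 ± √219 is irrational), and any factorization into two quadratics over Q would force √(45114) ∈ Q (pairing opposite roots) or √206, √219 ∈ Q (other pairings), all impossible. Hence [Q(γ):Q] = 4 = [Q(√206, √219):Q], so Q(γ) = Q(√206, √219).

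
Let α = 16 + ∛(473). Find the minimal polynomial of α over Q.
m_α(x) = x^3 - 48x^2 + 768x - 4569

Set β = α - 16 = ∛(473), so β^3 = 473. Then (α - 16)^3 - 473 = 0, i.e. α is a root of g(x) = (x - 16)^3 - 473 = x^3 - 48x^2 + 768x - 4569. Since g(x) = h(x - 16) where h(x) = x^3 - 473, and h is irreducible over Q (because 473 is not a perfect cube, so h has no rational root, and a monic cubic with no rational root is irreducible), g is also irreducible (irreducibility is preserved under the substitution x → x - 16). Hence m_α(x) = x^3 - 48x^2 + 768x - 4569.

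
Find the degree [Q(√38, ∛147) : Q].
[Q(√38, ∛147) : Q] = 6

Let L = Q(√38, ∛147). Since Q(√38) ⊂ L and [Q(√38):Q] = 2, the tower law gives 2 | [L:Q]. Likewise Q(∛147) ⊂ L with [Q(∛147):Q] = 3 (because 147 is not a perfect cube), so 3 | [L:Q]. As gcd(2,3) = 1, [L:Q] is divisible by 6. Conversely L is generated over Q by √38 and ∛147, so [L:Q] ≤ 2·3 = 6. Therefore [Q(√38, ∛147) : Q] = 6.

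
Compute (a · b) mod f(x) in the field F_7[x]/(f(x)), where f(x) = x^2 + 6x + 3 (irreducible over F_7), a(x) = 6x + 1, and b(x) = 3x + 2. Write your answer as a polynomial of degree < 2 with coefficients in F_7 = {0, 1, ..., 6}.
a · b ≡ 5x + 4 (mod f(x))

Multiply in F_7[x]: a(x)·b(x) = (6x + 1)·(3x + 2) = 4x^2 + x + 2. This has degree ≥ 2, so divide by f(x) over F_7: 4x^2 + x + 2 = (4)·(x^2 + 6x + 3) + (5x + 4). Hence a·b ≡ 5x + 4 (mod f). (F_7[x]/(f) is a field with 7^2 = 49 elements since f is irreducible of degree 2.)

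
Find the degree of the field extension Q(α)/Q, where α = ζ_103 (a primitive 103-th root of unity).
[Q(α):Q] = 102

The minimal polynomial of ζ_103 over Q is the 103-th cyclotomic polynomial Φ_103(x), which is irreducible over Q and has degree φ(103) = 102. Hence [Q(α):Q] = φ(103) = 102.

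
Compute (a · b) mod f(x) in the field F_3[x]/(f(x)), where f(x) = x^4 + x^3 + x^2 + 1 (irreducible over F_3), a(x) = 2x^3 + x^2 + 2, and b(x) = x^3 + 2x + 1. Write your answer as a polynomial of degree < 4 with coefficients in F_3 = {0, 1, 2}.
a · b ≡ x^3 + 2x^2 + 2x + 2 (mod f(x))

Multiply in F_3[x]: a(x)·b(x) = (2x^3 + x^2 + 2)·(x^3 + 2x + 1) = 2x^6 + x^5 + x^4 + x^2 + x + 2. This has degree ≥ 4, so divide by f(x) over F_3: 2x^6 + x^5 + x^4 + x^2 + x + 2 = (2x^2 + 2x)·(x^4 + x^3 + x^2 + 1) + (x^3 + 2x^2 + 2x + 2). Hence a·b ≡ x^3 + 2x^2 + 2x + 2 (mod f). (F_3[x]/(f) is a field with 3^4 = 81 elements since f is irreducible of degree 4.)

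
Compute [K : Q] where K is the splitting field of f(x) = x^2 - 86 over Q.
[K : Q] = 2

f(x) = x^2 - 86 factors as (x - √86)(x + √86). The splitting field is K = Q(√86). Since 86 is squarefree and > 1, it is not a perfect square, so x^2 - 86 is irreducible over Q and [Q(√86) : Q] = 2. Hence [K : Q] = 2.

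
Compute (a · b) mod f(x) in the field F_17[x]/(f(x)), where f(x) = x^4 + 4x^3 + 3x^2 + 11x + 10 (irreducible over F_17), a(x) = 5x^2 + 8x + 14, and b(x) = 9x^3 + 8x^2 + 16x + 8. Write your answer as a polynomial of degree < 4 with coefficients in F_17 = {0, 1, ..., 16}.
a · b ≡ 16x^3 + 6x^2 + 8x + 10 (mod f(x))

Multiply in F_17[x]: a(x)·b(x) = (5x^2 + 8x + 14)·(9x^3 + 8x^2 + 16x + 8) = 11x^5 + 10x^4 + 15x^3 + 8x^2 + 16x + 10. This has degree ≥ 4, so divide by f(x) over F_17: 11x^5 + 10x^4 + 15x^3 + 8x^2 + 16x + 10 = (11x)·(x^4 + 4x^3 + 3x^2 + 11x + 10) + (16x^3 + 6x^2 + 8x + 10). Hence a·b ≡ 16x^3 + 6x^2 + 8x + 10 (mod f). (F_17[x]/(f) is a field with 17^4 = 83521 elements since f is irreducible of degree 4.)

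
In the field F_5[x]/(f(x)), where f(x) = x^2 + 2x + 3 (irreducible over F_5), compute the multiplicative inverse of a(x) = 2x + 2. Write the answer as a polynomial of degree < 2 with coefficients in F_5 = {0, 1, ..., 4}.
a(x)^(-1) ≡ x + 1 (mod f(x))

Since f is irreducible over F_5, F_5[x]/(f) is a field and a(x) ≠ 0 has an inverse. Apply the extended Euclidean algorithm to f(x) and a(x) in F_5[x]: f(x) = (3x + 3)·a(x) + (2). The last nonzero remainder is the constant 2 = gcd(f, a) in F_5. Back-substituting through the division chain expresses 2 = s(x)·a(x) + t(x)·f(x) with s(x) ≡ 2x + 2 (mod f), so (2x + 2)·a(x) ≡ 2 (mod f). Multiplying by 2^(-1) ≡ 3 in F_5 gives a(x)^(-1) ≡ 3·(2x + 2) ≡ x + 1 (mod f). Check: (2x + 2)·(x + 1) = 2x^2 + 4x + 2 ≡ 1 (mod x^2 + 2x + 3).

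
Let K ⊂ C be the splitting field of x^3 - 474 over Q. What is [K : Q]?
[K : Q] = 6

The roots of x^3 - 474 are ∛474, ω∛474, ω^2∛474 where ω = e^(2πi/3) is a primitive cube root of unity, so K = Q(∛474, ω). Now [Q(∛474):Q] = 3 (since 474 is not a perfect cube, x^3 - 474 is irreducible) and [Q(ω):Q] = 2. Both 2 and 3 divide [K:Q], and [K:Q] ≤ 3·2 = 6, so [K:Q] = 6. (Equivalently: Q(∛474) ⊂ R but ω ∉ R, so [K : Q(∛474)] = 2.)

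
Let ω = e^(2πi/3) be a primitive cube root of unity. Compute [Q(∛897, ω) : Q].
[Q(∛897, ω) : Q] = 6

[Q(∛897):Q] = 3 (min poly x^3 - 897, irreducible since 897 is not a perfect cube). [Q(ω):Q] = 2 (min poly x^2 + x + 1). Since Q(∛897) ⊂ R and ω ∉ R, we have ω ∉ Q(∛897), so x^2 + x + 1 remains irreducible over Q(∛897) and [Q(∛897, ω) : Q(∛897)] = 2. By the tower law, [Q(∛897, ω) : Q] = 3 · 2 = 6. (In fact Q(∛897, ω) is the splitting field of x^3 - 897 over Q.)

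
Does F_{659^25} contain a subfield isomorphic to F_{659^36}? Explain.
No: F_{659^36} is not a subfield of F_{659^25}

F_{p^m} embeds in F_{p^n} iff m | n. Here 36 ∤ 25 (since 25 = 0·36 + 25 with remainder 25 ≠ 0), so F_{659^36} is not a subfield of F_{659^25}. Equivalently: if it were, the tower law would give 36 = [F_{659^36}:F_659] dividing [F_{659^25}:F_659] = 25, contradiction.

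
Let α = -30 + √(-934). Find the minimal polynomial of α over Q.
m_α(x) = x^2 + 60x + 1834

From α + 30 = √(-934), squaring gives (α + 30)^2 = -934, i.e. α^2 + 60α + 900 = -934, so α^2 + 60α + 1834 = 0. The discriminant of x^2 + 60x + 1834 is (60)^2 - 4·(1834) = 3600 - 7336 = -3736, and 4·(-934) is not a perfect square in Q since -934 is squarefree and ≠ 1. Hence x^2 + 60x + 1834 is irreducible over Q and is the minimal polynomial of α.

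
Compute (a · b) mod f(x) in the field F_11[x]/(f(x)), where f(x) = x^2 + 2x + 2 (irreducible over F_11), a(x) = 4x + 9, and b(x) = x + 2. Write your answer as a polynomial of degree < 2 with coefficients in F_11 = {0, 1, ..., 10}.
a · b ≡ 9x + 10 (mod f(x))

Multiply in F_11[x]: a(x)·b(x) = (4x + 9)·(x + 2) = 4x^2 + 6x + 7. This has degree ≥ 2, so divide by f(x) over F_11: 4x^2 + 6x + 7 = (4)·(x^2 + 2x + 2) + (9x + 10). Hence a·b ≡ 9x + 10 (mod f). (F_11[x]/(f) is a field with 11^2 = 121 elements since f is irreducible of degree 2.)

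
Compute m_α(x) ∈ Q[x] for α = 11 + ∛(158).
m_α(x) = x^3 - 33x^2 + 363x - 1489

Set β = α - 11 = ∛(158), so β^3 = 158. Then (α - 11)^3 - 158 = 0, i.e. α is a root of g(x) = (x - 11)^3 - 158 = x^3 - 33x^2 + 363x - 1489. Since g(x) = h(x - 11) where h(x) = x^3 - 158, and h is irreducible over Q (because 158 is not a perfect cube, so h has no rational root, and a monic cubic with no rational root is irreducible), g is also irreducible (irreducibility is preserved under the substitution x → x - 11). Hence m_α(x) = x^3 - 33x^2 + 363x - 1489.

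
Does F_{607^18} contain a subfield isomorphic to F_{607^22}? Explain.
No: F_{607^22} is not a subfield of F_{607^18}

F_{p^m} embeds in F_{p^n} iff m | n. Here 22 ∤ 18 (since 18 = 0·22 + 18 with remainder 18 ≠ 0), so F_{607^22} is not a subfield of F_{607^18}. Equivalently: if it were, the tower law would give 22 = [F_{607^22}:F_607] dividing [F_{607^18}:F_607] = 18, contradiction.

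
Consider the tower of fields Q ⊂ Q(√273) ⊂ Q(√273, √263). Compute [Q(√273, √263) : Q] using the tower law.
[Q(√273, √263) : Q] = 4

[Q(√273):Q] = 2 (min poly x^2 - 273, irreducible since 273 is squarefree > 1). For the top step, suppose √263 ∈ Q(√273), say √263 = c + d√273 with c, d ∈ Q. Squaring: 263 = c^2 + 273d^2 + 2cd√273. Since √273 ∉ Q this forces 2cd = 0. If d = 0 then √263 = c ∈ Q, contradicting 263 squarefree > 1. If c = 0 then 263 = 273d^2, so 273·263 = (273d)^2 is a perfect square in Q — but 273·263 = 71799 is not a perfect square (since 273 and 263 are distinct squarefree integers). Contradiction. Hence √263 ∉ Q(√273), so x^2 - 263 stays irreducible over Q(√273) and [Q(√273, √263) : Q(√273)] = 2. By the tower law, [Q(√273, √263) : Q] = 2 · 2 = 4.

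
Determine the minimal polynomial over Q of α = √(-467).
m_α(x) = x^2 + 467

α satisfies α^2 + 467 = 0, so x^2 + 467 annihilates α. Since d = -467 is squarefree and ≠ 1, it is not a perfect square in Q, so x^2 + 467 has no rational root and is therefore irreducible over Q (a degree-2 polynomial over a field is irreducible iff it has no root). Hence m_α(x) = x^2 + 467.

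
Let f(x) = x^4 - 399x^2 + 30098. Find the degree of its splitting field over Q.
[K : Q] = 4

Solving the quadratic in x^2: x^2 = (399 ± √(399^2 - 4·30098))/2 = (399 ± √38809)/2 = (399 ± 197)/2, giving x^2 = 101 or x^2 = 298. So f(x) = (x^2 - 101)(x^2 - 298) and the roots of f are ±√101, ±√298. Hence the splitting field is K = Q(√101, √298). Since 101 and 298 are distinct squarefree integers > 1, their product 30098 is not a perfect square, so √298 ∉ Q(√101). By the tower law [K:Q] = [Q(√101,√298):Q(√101)] · [Q(√101):Q] = 2 · 2 = 4.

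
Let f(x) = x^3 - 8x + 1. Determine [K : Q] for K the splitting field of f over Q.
[K : Q] = 6

By the rational root test, any rational root of the monic integer polynomial f(x) = x^3 - 8x + 1 must be an integer dividing the constant term 1, i.e. one of ±{1}. Evaluating: f(1) = -6, f(-1) = 8; none is 0, so f has no rational root and is therefore irreducible over Q (a cubic with no linear factor over a field is irreducible). For an irreducible cubic, the Galois group is A_3 or S_3 according as the discriminant disc(f) = -4a^3 - 27b^2 = -4·(-8)^3 - 27·(1)^2 = 2021 is or is not a square in Q. Here disc(f) = 2021 is not a perfect square in Q, so the Galois group of f over Q is not contained in A_3 and must be all of S_3. The splitting field has degree |S_3| = 6 over Q, so [K : Q] = 6.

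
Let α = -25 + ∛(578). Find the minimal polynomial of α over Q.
m_α(x) = x^3 + 75x^2 + 1875x + 15047

Set β = α + 25 = ∛(578), so β^3 = 578. Then (α + 25)^3 - 578 = 0, i.e. α is a root of g(x) = (x + 25)^3 - 578 = x^3 + 75x^2 + 1875x + 15047. Since g(x) = h(x + 25) where h(x) = x^3 - 578, and h is irreducible over Q (because 578 is not a perfect cube, so h has no rational root, and a monic cubic with no rational root is irreducible), g is also irreducible (irreducibility is preserved under the substitution x → x + 25). Hence m_α(x) = x^3 + 75x^2 + 1875x + 15047.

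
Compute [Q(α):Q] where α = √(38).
[Q(α):Q] = 2

[Q(α):Q] equals the degree of the minimal polynomial of α. Here α^2 = 38 and x^2 - 38 is irreducible (d = 38 is squarefree, ≠ 1, hence not a square), so deg(m_α) = 2. Thus [Q(α):Q] = 2.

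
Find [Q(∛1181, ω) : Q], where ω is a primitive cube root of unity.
[Q(∛1181, ω) : Q] = 6

[Q(∛1181):Q] = 3 (min poly x^3 - 1181, irreducible since 1181 is not a perfect cube). [Q(ω):Q] = 2 (min poly x^2 + x + 1). Since Q(∛1181) ⊂ R and ω ∉ R, we have ω ∉ Q(∛1181), so x^2 + x + 1 remains irreducible over Q(∛1181) and [Q(∛1181, ω) : Q(∛1181)] = 2. By the tower law, [Q(∛1181, ω) : Q] = 3 · 2 = 6. (In fact Q(∛1181, ω) is the splitting field of x^3 - 1181 over Q.)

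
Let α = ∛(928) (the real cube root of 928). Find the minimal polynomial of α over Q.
m_α(x) = x^3 - 928

α satisfies α^3 = 928, so x^3 - 928 annihilates α. By the rational root test, a rational root p/q (in lowest terms) of x^3 - 928 would satisfy p^3 = 928 q^3, forcing q = 1 and p^3 = 928; but 928 is not a perfect cube, contradiction. A monic cubic over Q with no rational root is irreducible (any nontrivial factorization would include a linear factor). Hence x^3 - 928 is the minimal polynomial of α, and in particular [Q(α):Q] = 3.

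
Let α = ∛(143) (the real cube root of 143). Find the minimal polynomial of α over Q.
m_α(x) = x^3 - 143

α satisfies α^3 = 143, so x^3 - 143 annihilates α. By the rational root test, a rational root p/q (in lowest terms) of x^3 - 143 would satisfy p^3 = 143 q^3, forcing q = 1 and p^3 = 143; but 143 is not a perfect cube, contradiction. A monic cubic over Q with no rational root is irreducible (any nontrivial factorization would include a linear factor). Hence x^3 - 143 is the minimal polynomial of α, and in particular [Q(α):Q] = 3.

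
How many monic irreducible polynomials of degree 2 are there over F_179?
There are 15931 monic irreducible polynomials of degree 2 over F_179

Each element of F_{179^2} that lies in no proper subfield is a root of exactly one monic irreducible of degree 2 over F_179, and each such polynomial has 2 distinct roots in F_{179^2}. By Möbius inversion the count is N_179(2) = (1/2) Σ_{d|2} μ(2/d) · 179^d = (1/2)(μ(2)·179^1 + μ(1)·179^2) = 31862/2 = 15931.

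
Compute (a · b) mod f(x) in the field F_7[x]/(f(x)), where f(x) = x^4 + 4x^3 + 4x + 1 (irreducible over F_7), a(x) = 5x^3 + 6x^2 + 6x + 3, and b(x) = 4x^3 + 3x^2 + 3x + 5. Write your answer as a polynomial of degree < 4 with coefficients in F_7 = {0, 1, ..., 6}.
a · b ≡ 5x^3 + 5x^2 + x + 4 (mod f(x))

Multiply in F_7[x]: a(x)·b(x) = (5x^3 + 6x^2 + 6x + 3)·(4x^3 + 3x^2 + 3x + 5) = 6x^6 + 4x^5 + x^4 + 3x^3 + x^2 + 4x + 1. This has degree ≥ 4, so divide by f(x) over F_7: 6x^6 + 4x^5 + x^4 + 3x^3 + x^2 + 4x + 1 = (6x^2 + x + 4)·(x^4 + 4x^3 + 4x + 1) + (5x^3 + 5x^2 + x + 4). Hence a·b ≡ 5x^3 + 5x^2 + x + 4 (mod f). (F_7[x]/(f) is a field with 7^4 = 2401 elements since f is irreducible of degree 4.)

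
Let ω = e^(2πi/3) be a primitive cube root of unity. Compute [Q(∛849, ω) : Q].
[Q(∛849, ω) : Q] = 6

[Q(∛849):Q] = 3 (min poly x^3 - 849, irreducible since 849 is not a perfect cube). [Q(ω):Q] = 2 (min poly x^2 + x + 1). Since Q(∛849) ⊂ R and ω ∉ R, we have ω ∉ Q(∛849), so x^2 + x + 1 remains irreducible over Q(∛849) and [Q(∛849, ω) : Q(∛849)] = 2. By the tower law, [Q(∛849, ω) : Q] = 3 · 2 = 6. (In fact Q(∛849, ω) is the splitting field of x^3 - 849 over Q.)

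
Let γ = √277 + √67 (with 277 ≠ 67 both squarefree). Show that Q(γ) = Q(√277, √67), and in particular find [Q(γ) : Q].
[Q(γ) : Q] = 4 (equivalently, Q(γ) = Q(√277, √67))

Obviously Q(γ) ⊆ Q(√277, √67), and [Q(√277, √67):Q] = 4 (since 277, 67 are distinct squarefree integers > 1 with 18559 not a perfect square). To show equality we compute the minimal polynomial of γ. From γ = √277 + √67: γ^2 = 277 + 2√(18559) + 67 = 344 + 2√(18559), so γ^2 - 344 = 2√(18559); squaring, (γ^2 - 344)^2 = 4·18559, i.e. γ^4 - 688γ^2 + 118336 - 74236 = 0, i.e. γ^4 - 688γ^2 + 44100 = 0. So γ is a root of x^4 - 688x^2 + 44100. This polynomial is irreducible over Q: it has no rational root (each ±√277 ± √67 is irrational), and any factorization into two quadratics over Q would force √(18559) ∈ Q (pairing opposite roots) or √277, √67 ∈ Q (other pairings), all impossible. Hence [Q(γ):Q] = 4 = [Q(√277, √67):Q], so Q(γ) = Q(√277, √67).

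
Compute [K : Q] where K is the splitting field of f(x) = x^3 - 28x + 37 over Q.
[K : Q] = 6

By the rational root test, any rational root of the monic integer polynomial f(x) = x^3 - 28x + 37 must be an integer dividing the constant term 37, i.e. one of ±{1, 37}. Evaluating: f(1) = 10, f(-1) = 64, f(37) = 49654, f(-37) = -49580; none is 0, so f has no rational root and is therefore irreducible over Q (a cubic with no linear factor over a field is irreducible). For an irreducible cubic, the Galois group is A_3 or S_3 according as the discriminant disc(f) = -4a^3 - 27b^2 = -4·(-28)^3 - 27·(37)^2 = 50845 is or is not a square in Q. Here disc(f) = 50845 is not a perfect square in Q, so the Galois group of f over Q is not contained in A_3 and must be all of S_3. The splitting field has degree |S_3| = 6 over Q, so [K : Q] = 6.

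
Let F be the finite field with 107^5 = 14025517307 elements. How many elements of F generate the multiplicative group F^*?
There are φ(14025517306) = 6847822800 primitive elements

F_q^* is cyclic of order q - 1 = 14025517306. A cyclic group of order m has exactly φ(m) generators. Here m = 14025517306 = 2 · 53 · 211 · 627091, so the number of primitive elements is φ(14025517306) = 6847822800.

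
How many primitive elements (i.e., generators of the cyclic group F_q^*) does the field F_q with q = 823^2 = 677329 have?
There are φ(677328) = 221952 primitive elements

F_q^* is cyclic of order q - 1 = 677328. A cyclic group of order m has exactly φ(m) generators. Here m = 677328 = 2^4 · 3 · 103 · 137, so the number of primitive elements is φ(677328) = 221952.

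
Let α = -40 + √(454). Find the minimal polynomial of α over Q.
m_α(x) = x^2 + 80x + 1146

From α + 40 = √(454), squaring gives (α + 40)^2 = 454, i.e. α^2 + 80α + 1600 = 454, so α^2 + 80α + 1146 = 0. The discriminant of x^2 + 80x + 1146 is (80)^2 - 4·(1146) = 6400 - 4584 = 1816, and 4·(454) is not a perfect square in Q since 454 is squarefree and ≠ 1. Hence x^2 + 80x + 1146 is irreducible over Q and is the minimal polynomial of α.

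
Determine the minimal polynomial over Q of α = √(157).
m_α(x) = x^2 - 157

α satisfies α^2 - 157 = 0, so x^2 - 157 annihilates α. Since d = 157 is squarefree and ≠ 1, it is not a perfect square in Q, so x^2 - 157 has no rational root and is therefore irreducible over Q (a degree-2 polynomial over a field is irreducible iff it has no root). Hence m_α(x) = x^2 - 157.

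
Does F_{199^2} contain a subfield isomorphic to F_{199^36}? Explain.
No: F_{199^36} is not a subfield of F_{199^2}

F_{p^m} embeds in F_{p^n} iff m | n. Here 36 ∤ 2 (since 2 = 0·36 + 2 with remainder 2 ≠ 0), so F_{199^36} is not a subfield of F_{199^2}. Equivalently: if it were, the tower law would give 36 = [F_{199^36}:F_199] dividing [F_{199^2}:F_199] = 2, contradiction.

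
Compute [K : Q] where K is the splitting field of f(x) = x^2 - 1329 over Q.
[K : Q] = 2

f(x) = x^2 - 1329 factors as (x - √1329)(x + √1329). The splitting field is K = Q(√1329). Since 1329 is squarefree and > 1, it is not a perfect square, so x^2 - 1329 is irreducible over Q and [Q(√1329) : Q] = 2. Hence [K : Q] = 2.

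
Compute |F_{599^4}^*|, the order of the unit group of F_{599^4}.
|F_{599^4}^*| = 128738157600

F_{599^4} has 599^4 = 128738157601 elements; its multiplicative group consists of all nonzero elements, so |F_{599^4}^*| = 128738157601 - 1 = 128738157600. (It is cyclic since any finite subgroup of the multiplicative group of a field is cyclic.)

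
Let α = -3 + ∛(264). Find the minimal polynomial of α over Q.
m_α(x) = x^3 + 9x^2 + 27x - 237

Set β = α + 3 = ∛(264), so β^3 = 264. Then (α + 3)^3 - 264 = 0, i.e. α is a root of g(x) = (x + 3)^3 - 264 = x^3 + 9x^2 + 27x - 237. Since g(x) = h(x + 3) where h(x) = x^3 - 264, and h is irreducible over Q (because 264 is not a perfect cube, so h has no rational root, and a monic cubic with no rational root is irreducible), g is also irreducible (irreducibility is preserved under the substitution x → x + 3). Hence m_α(x) = x^3 + 9x^2 + 27x - 237.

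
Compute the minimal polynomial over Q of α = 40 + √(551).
m_α(x) = x^2 - 80x + 1049

From α - 40 = √(551), squaring gives (α - 40)^2 = 551, i.e. α^2 - 80α + 1600 = 551, so α^2 - 80α + 1049 = 0. The discriminant of x^2 - 80x + 1049 is (-80)^2 - 4·(1049) = 6400 - 4196 = 2204, and 4·(551) is not a perfect square in Q since 551 is squarefree and ≠ 1. Hence x^2 - 80x + 1049 is irreducible over Q and is the minimal polynomial of α.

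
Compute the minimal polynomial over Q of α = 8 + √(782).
m_α(x) = x^2 - 16x - 718

From α - 8 = √(782), squaring gives (α - 8)^2 = 782, i.e. α^2 - 16α + 64 = 782, so α^2 - 16α - 718 = 0. The discriminant of x^2 - 16x - 718 is (-16)^2 - 4·(-718) = 256 + 2872 = 3128, and 4·(782) is not a perfect square in Q since 782 is squarefree and ≠ 1. Hence x^2 - 16x - 718 is irreducible over Q and is the minimal polynomial of α.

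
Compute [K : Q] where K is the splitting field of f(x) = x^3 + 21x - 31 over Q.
[K : Q] = 6

By the rational root test, any rational root of the monic integer polynomial f(x) = x^3 + 21x - 31 must be an integer dividing the constant term -31, i.e. one of ±{1, 31}. Evaluating: f(1) = -9, f(-1) = -53, f(31) = 30411, f(-31) = -30473; none is 0, so f has no rational root and is therefore irreducible over Q (a cubic with no linear factor over a field is irreducible). For an irreducible cubic, the Galois group is A_3 or S_3 according as the discriminant disc(f) = -4a^3 - 27b^2 = -4·(21)^3 - 27·(-31)^2 = -62991 is or is not a square in Q. Here disc(f) = -62991 is not a perfect square in Q, so the Galois group of f over Q is not contained in A_3 and must be all of S_3. The splitting field has degree |S_3| = 6 over Q, so [K : Q] = 6.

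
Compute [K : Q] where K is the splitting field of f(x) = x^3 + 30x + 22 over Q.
[K : Q] = 6

By the rational root test, any rational root of the monic integer polynomial f(x) = x^3 + 30x + 22 must be an integer dividing the constant term 22, i.e. one of ±{1, 2, 11, 22}. Evaluating: f(1) = 53, f(-1) = -9, f(2) = 90, f(-2) = -46, f(11) = 1683, f(-11) = -1639, f(22) = 11330, f(-22) = -11286; none is 0, so f has no rational root and is therefore irreducible over Q (a cubic with no linear factor over a field is irreducible). For an irreducible cubic, the Galois group is A_3 or S_3 according as the discriminant disc(f) = -4a^3 - 27b^2 = -4·(30)^3 - 27·(22)^2 = -121068 is or is not a square in Q. Here disc(f) = -121068 is not a perfect square in Q, so the Galois group of f over Q is not contained in A_3 and must be all of S_3. The splitting field has degree |S_3| = 6 over Q, so [K : Q] = 6.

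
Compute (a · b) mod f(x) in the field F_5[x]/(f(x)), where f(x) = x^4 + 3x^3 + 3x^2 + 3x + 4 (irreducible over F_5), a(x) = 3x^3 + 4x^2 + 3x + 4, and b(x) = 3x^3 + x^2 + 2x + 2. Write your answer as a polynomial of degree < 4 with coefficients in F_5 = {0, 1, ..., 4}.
a · b ≡ 4x^3 + 4x^2 + 3x + 1 (mod f(x))

Multiply in F_5[x]: a(x)·b(x) = (3x^3 + 4x^2 + 3x + 4)·(3x^3 + x^2 + 2x + 2) = 4x^6 + 4x^4 + 4x^3 + 3x^2 + 4x + 3. This has degree ≥ 4, so divide by f(x) over F_5: 4x^6 + 4x^4 + 4x^3 + 3x^2 + 4x + 3 = (4x^2 + 3x + 3)·(x^4 + 3x^3 + 3x^2 + 3x + 4) + (4x^3 + 4x^2 + 3x + 1). Hence a·b ≡ 4x^3 + 4x^2 + 3x + 1 (mod f). (F_5[x]/(f) is a field with 5^4 = 625 elements since f is irreducible of degree 4.)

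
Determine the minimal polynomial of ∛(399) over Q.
m_α(x) = x^3 - 399

α satisfies α^3 = 399, so x^3 - 399 annihilates α. By the rational root test, a rational root p/q (in lowest terms) of x^3 - 399 would satisfy p^3 = 399 q^3, forcing q = 1 and p^3 = 399; but 399 is not a perfect cube, contradiction. A monic cubic over Q with no rational root is irreducible (any nontrivial factorization would include a linear factor). Hence x^3 - 399 is the minimal polynomial of α, and in particular [Q(α):Q] = 3.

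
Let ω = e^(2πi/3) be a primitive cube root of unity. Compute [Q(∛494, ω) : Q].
[Q(∛494, ω) : Q] = 6

[Q(∛494):Q] = 3 (min poly x^3 - 494, irreducible since 494 is not a perfect cube). [Q(ω):Q] = 2 (min poly x^2 + x + 1). Since Q(∛494) ⊂ R and ω ∉ R, we have ω ∉ Q(∛494), so x^2 + x + 1 remains irreducible over Q(∛494) and [Q(∛494, ω) : Q(∛494)] = 2. By the tower law, [Q(∛494, ω) : Q] = 3 · 2 = 6. (In fact Q(∛494, ω) is the splitting field of x^3 - 494 over Q.)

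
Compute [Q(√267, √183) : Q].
[Q(√267, √183) : Q] = 4

[Q(√267):Q] = 2 (min poly x^2 - 267, irreducible since 267 is squarefree > 1). For the top step, suppose √183 ∈ Q(√267), say √183 = c + d√267 with c, d ∈ Q. Squaring: 183 = c^2 + 267d^2 + 2cd√267. Since √267 ∉ Q this forces 2cd = 0. If d = 0 then √183 = c ∈ Q, contradicting 183 squarefree > 1. If c = 0 then 183 = 267d^2, so 267·183 = (267d)^2 is a perfect square in Q — but 267·183 = 48861 is not a perfect square (since 267 and 183 are distinct squarefree integers). Contradiction. Hence √183 ∉ Q(√267), so x^2 - 183 stays irreducible over Q(√267) and [Q(√267, √183) : Q(√267)] = 2. By the tower law, [Q(√267, √183) : Q] = 2 · 2 = 4.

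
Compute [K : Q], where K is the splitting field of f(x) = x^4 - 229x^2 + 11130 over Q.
[K : Q] = 4

Solving the quadratic in x^2: x^2 = (229 ± √(229^2 - 4·11130))/2 = (229 ± √7921)/2 = (229 ± 89)/2, giving x^2 = 159 or x^2 = 70. So f(x) = (x^2 - 159)(x^2 - 70) and the roots of f are ±√159, ±√70. Hence the splitting field is K = Q(√159, √70). Since 159 and 70 are distinct squarefree integers > 1, their product 11130 is not a perfect square, so √70 ∉ Q(√159). By the tower law [K:Q] = [Q(√159,√70):Q(√159)] · [Q(√159):Q] = 2 · 2 = 4.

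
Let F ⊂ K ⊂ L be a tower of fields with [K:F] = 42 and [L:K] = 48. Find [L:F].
[L:F] = 2016

The tower law says that for any tower of field extensions F ⊂ K ⊂ L with finite degrees, [L:F] = [L:K] · [K:F]. Here this gives [L:F] = 48 · 42 = 2016.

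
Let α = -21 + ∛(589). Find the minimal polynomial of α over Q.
m_α(x) = x^3 + 63x^2 + 1323x + 8672

Set β = α + 21 = ∛(589), so β^3 = 589. Then (α + 21)^3 - 589 = 0, i.e. α is a root of g(x) = (x + 21)^3 - 589 = x^3 + 63x^2 + 1323x + 8672. Since g(x) = h(x + 21) where h(x) = x^3 - 589, and h is irreducible over Q (because 589 is not a perfect cube, so h has no rational root, and a monic cubic with no rational root is irreducible), g is also irreducible (irreducibility is preserved under the substitution x → x + 21). Hence m_α(x) = x^3 + 63x^2 + 1323x + 8672.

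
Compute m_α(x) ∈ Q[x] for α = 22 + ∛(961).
m_α(x) = x^3 - 66x^2 + 1452x - 11609

Set β = α - 22 = ∛(961), so β^3 = 961. Then (α - 22)^3 - 961 = 0, i.e. α is a root of g(x) = (x - 22)^3 - 961 = x^3 - 66x^2 + 1452x - 11609. Since g(x) = h(x - 22) where h(x) = x^3 - 961, and h is irreducible over Q (because 961 is not a perfect cube, so h has no rational root, and a monic cubic with no rational root is irreducible), g is also irreducible (irreducibility is preserved under the substitution x → x - 22). Hence m_α(x) = x^3 - 66x^2 + 1452x - 11609.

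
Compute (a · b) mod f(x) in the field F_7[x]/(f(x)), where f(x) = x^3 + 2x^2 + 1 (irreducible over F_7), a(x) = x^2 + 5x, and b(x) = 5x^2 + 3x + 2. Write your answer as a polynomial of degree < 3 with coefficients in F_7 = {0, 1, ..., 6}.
a · b ≡ 2x^2 + 5x + 3 (mod f(x))

Multiply in F_7[x]: a(x)·b(x) = (x^2 + 5x)·(5x^2 + 3x + 2) = 5x^4 + 3x^2 + 3x. This has degree ≥ 3, so divide by f(x) over F_7: 5x^4 + 3x^2 + 3x = (5x + 4)·(x^3 + 2x^2 + 1) + (2x^2 + 5x + 3). Hence a·b ≡ 2x^2 + 5x + 3 (mod f). (F_7[x]/(f) is a field with 7^3 = 343 elements since f is irreducible of degree 3.)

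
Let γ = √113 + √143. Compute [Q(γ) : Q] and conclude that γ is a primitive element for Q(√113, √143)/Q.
[Q(γ) : Q] = 4 (equivalently, Q(γ) = Q(√113, √143))

Obviously Q(γ) ⊆ Q(√113, √143), and [Q(√113, √143):Q] = 4 (since 113, 143 are distinct squarefree integers > 1 with 16159 not a perfect square). To show equality we compute the minimal polynomial of γ. From γ = √113 + √143: γ^2 = 113 + 2√(16159) + 143 = 256 + 2√(16159), so γ^2 - 256 = 2√(16159); squaring, (γ^2 - 256)^2 = 4·16159, i.e. γ^4 - 512γ^2 + 65536 - 64636 = 0, i.e. γ^4 - 512γ^2 + 900 = 0. So γ is a root of x^4 - 512x^2 + 900. This polynomial is irreducible over Q: it has no rational root (each ±√113 ± √143 is irrational), and any factorization into two quadratics over Q would force √(16159) ∈ Q (pairing opposite roots) or √113, √143 ∈ Q (other pairings), all impossible. Hence [Q(γ):Q] = 4 = [Q(√113, √143):Q], so Q(γ) = Q(√113, √143).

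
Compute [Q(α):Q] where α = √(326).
[Q(α):Q] = 2

[Q(α):Q] equals the degree of the minimal polynomial of α. Here α^2 = 326 and x^2 - 326 is irreducible (d = 326 is squarefree, ≠ 1, hence not a square), so deg(m_α) = 2. Thus [Q(α):Q] = 2.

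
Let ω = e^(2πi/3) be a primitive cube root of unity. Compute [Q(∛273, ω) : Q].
[Q(∛273, ω) : Q] = 6

[Q(∛273):Q] = 3 (min poly x^3 - 273, irreducible since 273 is not a perfect cube). [Q(ω):Q] = 2 (min poly x^2 + x + 1). Since Q(∛273) ⊂ R and ω ∉ R, we have ω ∉ Q(∛273), so x^2 + x + 1 remains irreducible over Q(∛273) and [Q(∛273, ω) : Q(∛273)] = 2. By the tower law, [Q(∛273, ω) : Q] = 3 · 2 = 6. (In fact Q(∛273, ω) is the splitting field of x^3 - 273 over Q.)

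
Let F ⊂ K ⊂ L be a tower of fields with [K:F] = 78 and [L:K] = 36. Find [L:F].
[L:F] = 2808

The tower law says that for any tower of field extensions F ⊂ K ⊂ L with finite degrees, [L:F] = [L:K] · [K:F]. Here this gives [L:F] = 36 · 78 = 2808.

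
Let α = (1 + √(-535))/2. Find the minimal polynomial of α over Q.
m_α(x) = x^2 - x + 134

From 2α - 1 = √(-535), squaring gives (2α - 1)^2 = -535, i.e. 4α^2 - 4α + 1 = -535, so α^2 - α + (1 + 535)/4 = 0. Since -535 ≡ 1 (mod 4), (1 + 535)/4 = 134 ∈ Z. The polynomial x^2 - x + 134 has discriminant 1 - 4·(134) = -535, which is not a perfect square in Q (d = -535 is squarefree and ≠ 1), so x^2 - x + 134 is irreducible over Q. It is the minimal polynomial of α.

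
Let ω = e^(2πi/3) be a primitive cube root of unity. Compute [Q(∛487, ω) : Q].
[Q(∛487, ω) : Q] = 6

[Q(∛487):Q] = 3 (min poly x^3 - 487, irreducible since 487 is not a perfect cube). [Q(ω):Q] = 2 (min poly x^2 + x + 1). Since Q(∛487) ⊂ R and ω ∉ R, we have ω ∉ Q(∛487), so x^2 + x + 1 remains irreducible over Q(∛487) and [Q(∛487, ω) : Q(∛487)] = 2. By the tower law, [Q(∛487, ω) : Q] = 3 · 2 = 6. (In fact Q(∛487, ω) is the splitting field of x^3 - 487 over Q.)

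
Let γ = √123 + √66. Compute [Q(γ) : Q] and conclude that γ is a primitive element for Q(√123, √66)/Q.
[Q(γ) : Q] = 4 (equivalently, Q(γ) = Q(√123, √66))

Obviously Q(γ) ⊆ Q(√123, √66), and [Q(√123, √66):Q] = 4 (since 123, 66 are distinct squarefree integers > 1 with 8118 not a perfect square). To show equality we compute the minimal polynomial of γ. From γ = √123 + √66: γ^2 = 123 + 2√(8118) + 66 = 189 + 2√(8118), so γ^2 - 189 = 2√(8118); squaring, (γ^2 - 189)^2 = 4·8118, i.e. γ^4 - 378γ^2 + 35721 - 32472 = 0, i.e. γ^4 - 378γ^2 + 3249 = 0. So γ is a root of x^4 - 378x^2 + 3249. This polynomial is irreducible over Q: it has no rational root (each ±√123 ± √66 is irrational), and any factorization into two quadratics over Q would force √(8118) ∈ Q (pairing opposite roots) or √123, √66 ∈ Q (other pairings), all impossible. Hence [Q(γ):Q] = 4 = [Q(√123, √66):Q], so Q(γ) = Q(√123, √66).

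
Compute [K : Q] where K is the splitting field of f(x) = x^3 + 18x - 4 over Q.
[K : Q] = 6

By the rational root test, any rational root of the monic integer polynomial f(x) = x^3 + 18x - 4 must be an integer dividing the constant term -4, i.e. one of ±{1, 2, 4}. Evaluating: f(1) = 15, f(-1) = -23, f(2) = 40, f(-2) = -48, f(4) = 132, f(-4) = -140; none is 0, so f has no rational root and is therefore irreducible over Q (a cubic with no linear factor over a field is irreducible). For an irreducible cubic, the Galois group is A_3 or S_3 according as the discriminant disc(f) = -4a^3 - 27b^2 = -4·(18)^3 - 27·(-4)^2 = -23760 is or is not a square in Q. Here disc(f) = -23760 is not a perfect square in Q, so the Galois group of f over Q is not contained in A_3 and must be all of S_3. The splitting field has degree |S_3| = 6 over Q, so [K : Q] = 6.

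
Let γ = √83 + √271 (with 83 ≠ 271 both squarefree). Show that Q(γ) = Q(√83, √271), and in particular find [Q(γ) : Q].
[Q(γ) : Q] = 4 (equivalently, Q(γ) = Q(√83, √271))

Obviously Q(γ) ⊆ Q(√83, √271), and [Q(√83, √271):Q] = 4 (since 83, 271 are distinct squarefree integers > 1 with 22493 not a perfect square). To show equality we compute the minimal polynomial of γ. From γ = √83 + √271: γ^2 = 83 + 2√(22493) + 271 = 354 + 2√(22493), so γ^2 - 354 = 2√(22493); squaring, (γ^2 - 354)^2 = 4·22493, i.e. γ^4 - 708γ^2 + 125316 - 89972 = 0, i.e. γ^4 - 708γ^2 + 35344 = 0. So γ is a root of x^4 - 708x^2 + 35344. This polynomial is irreducible over Q: it has no rational root (each ±√83 ± √271 is irrational), and any factorization into two quadratics over Q would force √(22493) ∈ Q (pairing opposite roots) or √83, √271 ∈ Q (other pairings), all impossible. Hence [Q(γ):Q] = 4 = [Q(√83, √271):Q], so Q(γ) = Q(√83, √271).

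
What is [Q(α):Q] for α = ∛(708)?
[Q(α):Q] = 3

The minimal polynomial of α is x^3 - 708, irreducible over Q since 708 is not a perfect cube (so x^3 - 708 has no rational root). Hence [Q(α):Q] = deg(m_α) = 3.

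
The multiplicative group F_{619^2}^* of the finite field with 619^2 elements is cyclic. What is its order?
|F_{619^2}^*| = 383160

F_{619^2} has 619^2 = 383161 elements; its multiplicative group consists of all nonzero elements, so |F_{619^2}^*| = 383161 - 1 = 383160. (It is cyclic since any finite subgroup of the multiplicative group of a field is cyclic.)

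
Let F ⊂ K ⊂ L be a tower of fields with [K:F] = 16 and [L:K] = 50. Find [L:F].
[L:F] = 800

The tower law says that for any tower of field extensions F ⊂ K ⊂ L with finite degrees, [L:F] = [L:K] · [K:F]. Here this gives [L:F] = 50 · 16 = 800.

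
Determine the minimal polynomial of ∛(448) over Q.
m_α(x) = x^3 - 448

α satisfies α^3 = 448, so x^3 - 448 annihilates α. By the rational root test, a rational root p/q (in lowest terms) of x^3 - 448 would satisfy p^3 = 448 q^3, forcing q = 1 and p^3 = 448; but 448 is not a perfect cube, contradiction. A monic cubic over Q with no rational root is irreducible (any nontrivial factorization would include a linear factor). Hence x^3 - 448 is the minimal polynomial of α, and in particular [Q(α):Q] = 3.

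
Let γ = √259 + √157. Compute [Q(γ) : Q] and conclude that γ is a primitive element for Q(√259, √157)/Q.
[Q(γ) : Q] = 4 (equivalently, Q(γ) = Q(√259, √157))

Obviously Q(γ) ⊆ Q(√259, √157), and [Q(√259, √157):Q] = 4 (since 259, 157 are distinct squarefree integers > 1 with 40663 not a perfect square). To show equality we compute the minimal polynomial of γ. From γ = √259 + √157: γ^2 = 259 + 2√(40663) + 157 = 416 + 2√(40663), so γ^2 - 416 = 2√(40663); squaring, (γ^2 - 416)^2 = 4·40663, i.e. γ^4 - 832γ^2 + 173056 - 162652 = 0, i.e. γ^4 - 832γ^2 + 10404 = 0. So γ is a root of x^4 - 832x^2 + 10404. This polynomial is irreducible over Q: it has no rational root (each ±√259 ± √157 is irrational), and any factorization into two quadratics over Q would force √(40663) ∈ Q (pairing opposite roots) or √259, √157 ∈ Q (other pairings), all impossible. Hence [Q(γ):Q] = 4 = [Q(√259, √157):Q], so Q(γ) = Q(√259, √157).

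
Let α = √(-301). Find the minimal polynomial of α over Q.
m_α(x) = x^2 + 301

α satisfies α^2 + 301 = 0, so x^2 + 301 annihilates α. Since d = -301 is squarefree and ≠ 1, it is not a perfect square in Q, so x^2 + 301 has no rational root and is therefore irreducible over Q (a degree-2 polynomial over a field is irreducible iff it has no root). Hence m_α(x) = x^2 + 301.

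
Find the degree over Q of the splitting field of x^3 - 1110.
[K : Q] = 6

The roots of x^3 - 1110 are ∛1110, ω∛1110, ω^2∛1110 where ω = e^(2πi/3) is a primitive cube root of unity, so K = Q(∛1110, ω). Now [Q(∛1110):Q] = 3 (since 1110 is not a perfect cube, x^3 - 1110 is irreducible) and [Q(ω):Q] = 2. Both 2 and 3 divide [K:Q], and [K:Q] ≤ 3·2 = 6, so [K:Q] = 6. (Equivalently: Q(∛1110) ⊂ R but ω ∉ R, so [K : Q(∛1110)] = 2.)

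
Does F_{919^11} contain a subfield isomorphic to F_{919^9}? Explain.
No: F_{919^9} is not a subfield of F_{919^11}

F_{p^m} embeds in F_{p^n} iff m | n. Here 9 ∤ 11 (since 11 = 1·9 + 2 with remainder 2 ≠ 0), so F_{919^9} is not a subfield of F_{919^11}. Equivalently: if it were, the tower law would give 9 = [F_{919^9}:F_919] dividing [F_{919^11}:F_919] = 11, contradiction.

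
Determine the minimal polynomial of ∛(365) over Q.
m_α(x) = x^3 - 365

α satisfies α^3 = 365, so x^3 - 365 annihilates α. By the rational root test, a rational root p/q (in lowest terms) of x^3 - 365 would satisfy p^3 = 365 q^3, forcing q = 1 and p^3 = 365; but 365 is not a perfect cube, contradiction. A monic cubic over Q with no rational root is irreducible (any nontrivial factorization would include a linear factor). Hence x^3 - 365 is the minimal polynomial of α, and in particular [Q(α):Q] = 3.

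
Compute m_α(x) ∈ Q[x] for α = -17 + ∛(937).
m_α(x) = x^3 + 51x^2 + 867x + 3976

Set β = α + 17 = ∛(937), so β^3 = 937. Then (α + 17)^3 - 937 = 0, i.e. α is a root of g(x) = (x + 17)^3 - 937 = x^3 + 51x^2 + 867x + 3976. Since g(x) = h(x + 17) where h(x) = x^3 - 937, and h is irreducible over Q (because 937 is not a perfect cube, so h has no rational root, and a monic cubic with no rational root is irreducible), g is also irreducible (irreducibility is preserved under the substitution x → x + 17). Hence m_α(x) = x^3 + 51x^2 + 867x + 3976.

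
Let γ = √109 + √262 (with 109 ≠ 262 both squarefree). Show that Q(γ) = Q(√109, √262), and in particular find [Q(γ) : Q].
[Q(γ) : Q] = 4 (equivalently, Q(γ) = Q(√109, √262))

Obviously Q(γ) ⊆ Q(√109, √262), and [Q(√109, √262):Q] = 4 (since 109, 262 are distinct squarefree integers > 1 with 28558 not a perfect square). To show equality we compute the minimal polynomial of γ. From γ = √109 + √262: γ^2 = 109 + 2√(28558) + 262 = 371 + 2√(28558), so γ^2 - 371 = 2√(28558); squaring, (γ^2 - 371)^2 = 4·28558, i.e. γ^4 - 742γ^2 + 137641 - 114232 = 0, i.e. γ^4 - 742γ^2 + 23409 = 0. So γ is a root of x^4 - 742x^2 + 23409. This polynomial is irreducible over Q: it has no rational root (each ±√109 ± √262 is irrational), and any factorization into two quadratics over Q would force √(28558) ∈ Q (pairing opposite roots) or √109, √262 ∈ Q (other pairings), all impossible. Hence [Q(γ):Q] = 4 = [Q(√109, √262):Q], so Q(γ) = Q(√109, √262).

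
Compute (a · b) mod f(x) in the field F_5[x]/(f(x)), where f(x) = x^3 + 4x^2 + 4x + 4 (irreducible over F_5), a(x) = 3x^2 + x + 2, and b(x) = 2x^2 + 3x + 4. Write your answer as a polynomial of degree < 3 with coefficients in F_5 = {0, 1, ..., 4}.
a · b ≡ 2x^2 + 3x (mod f(x))

Multiply in F_5[x]: a(x)·b(x) = (3x^2 + x + 2)·(2x^2 + 3x + 4) = x^4 + x^3 + 4x^2 + 3. This has degree ≥ 3, so divide by f(x) over F_5: x^4 + x^3 + 4x^2 + 3 = (x + 2)·(x^3 + 4x^2 + 4x + 4) + (2x^2 + 3x). Hence a·b ≡ 2x^2 + 3x (mod f). (F_5[x]/(f) is a field with 5^3 = 125 elements since f is irreducible of degree 3.)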